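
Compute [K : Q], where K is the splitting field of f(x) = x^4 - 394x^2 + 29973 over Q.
[K : Q] = 4

Solving the quadratic in x^2: x^2 = (394 ± √(394^2 - 4·29973))/2 = (394 ± √35344)/2 = (394 ± 188)/2, giving x^2 = 103 or x^2 = 291. So f(x) = (x^2 - 103)(x^2 - 291) and the roots of f are ±√103, ±√291. Hence the splitting field is K = Q(√103, √291). Since 103 and 291 are distinct squarefree integers > 1, their product 29973 is not a perfect square, so √291 ∉ Q(√103). By the tower law [K:Q] = [Q(√103,√291):Q(√103)] · [Q(√103):Q] = 2 · 2 = 4.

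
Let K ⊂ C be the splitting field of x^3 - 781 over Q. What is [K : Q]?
[K : Q] = 6

The roots of x^3 - 781 are ∛781, ω∛781, ω^2∛781 where ω = e^(2πi/3) is a primitive cube root of unity, so K = Q(∛781, ω). Now [Q(∛781):Q] = 3 (since 781 is not a perfect cube, x^3 - 781 is irreducible) and [Q(ω):Q] = 2. Both 2 and 3 divide [K:Q], and [K:Q] ≤ 3·2 = 6, so [K:Q] = 6. (Equivalently: Q(∛781) ⊂ R but ω ∉ R, so [K : Q(∛781)] = 2.)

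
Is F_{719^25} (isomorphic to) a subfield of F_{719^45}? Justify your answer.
No: F_{719^25} is not a subfield of F_{719^45}

F_{p^m} embeds in F_{p^n} iff m | n. Here 25 ∤ 45 (since 45 = 1·25 + 20 with remainder 20 ≠ 0), so F_{719^25} is not a subfield of F_{719^45}. Equivalently: if it were, the tower law would give 25 = [F_{719^25}:F_719] dividing [F_{719^45}:F_719] = 45, contradiction.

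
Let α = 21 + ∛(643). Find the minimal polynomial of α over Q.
m_α(x) = x^3 - 63x^2 + 1323x - 9904

Set β = α - 21 = ∛(643), so β^3 = 643. Then (α - 21)^3 - 643 = 0, i.e. α is a root of g(x) = (x - 21)^3 - 643 = x^3 - 63x^2 + 1323x - 9904. Since g(x) = h(x - 21) where h(x) = x^3 - 643, and h is irreducible over Q (because 643 is not a perfect cube, so h has no rational root, and a monic cubic with no rational root is irreducible), g is also irreducible (irreducibility is preserved under the substitution x → x - 21). Hence m_α(x) = x^3 - 63x^2 + 1323x - 9904.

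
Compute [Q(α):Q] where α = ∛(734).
[Q(α):Q] = 3

The minimal polynomial of α is x^3 - 734, irreducible over Q since 734 is not a perfect cube (so x^3 - 734 has no rational root). Hence [Q(α):Q] = deg(m_α) = 3.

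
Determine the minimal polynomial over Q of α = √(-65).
m_α(x) = x^2 + 65

α satisfies α^2 + 65 = 0, so x^2 + 65 annihilates α. Since d = -65 is squarefree and ≠ 1, it is not a perfect square in Q, so x^2 + 65 has no rational root and is therefore irreducible over Q (a degree-2 polynomial over a field is irreducible iff it has no root). Hence m_α(x) = x^2 + 65.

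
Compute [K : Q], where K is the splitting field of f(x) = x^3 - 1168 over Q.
[K : Q] = 6

The roots of x^3 - 1168 are ∛1168, ω∛1168, ω^2∛1168 where ω = e^(2πi/3) is a primitive cube root of unity, so K = Q(∛1168, ω). Now [Q(∛1168):Q] = 3 (since 1168 is not a perfect cube, x^3 - 1168 is irreducible) and [Q(ω):Q] = 2. Both 2 and 3 divide [K:Q], and [K:Q] ≤ 3·2 = 6, so [K:Q] = 6. (Equivalently: Q(∛1168) ⊂ R but ω ∉ R, so [K : Q(∛1168)] = 2.)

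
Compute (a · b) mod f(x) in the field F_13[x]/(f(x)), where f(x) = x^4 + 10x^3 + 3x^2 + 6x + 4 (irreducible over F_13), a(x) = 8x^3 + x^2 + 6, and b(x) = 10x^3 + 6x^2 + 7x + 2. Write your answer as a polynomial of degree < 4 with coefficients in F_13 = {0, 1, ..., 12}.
a · b ≡ 12x^3 + 7x^2 + x + 8 (mod f(x))

Multiply in F_13[x]: a(x)·b(x) = (8x^3 + x^2 + 6)·(10x^3 + 6x^2 + 7x + 2) = 2x^6 + 6x^5 + 10x^4 + 5x^3 + 12x^2 + 3x + 12. This has degree ≥ 4, so divide by f(x) over F_13: 2x^6 + 6x^5 + 10x^4 + 5x^3 + 12x^2 + 3x + 12 = (2x^2 + 12x + 1)·(x^4 + 10x^3 + 3x^2 + 6x + 4) + (12x^3 + 7x^2 + x + 8). Hence a·b ≡ 12x^3 + 7x^2 + x + 8 (mod f). (F_13[x]/(f) is a field with 13^4 = 28561 elements since f is irreducible of degree 4.)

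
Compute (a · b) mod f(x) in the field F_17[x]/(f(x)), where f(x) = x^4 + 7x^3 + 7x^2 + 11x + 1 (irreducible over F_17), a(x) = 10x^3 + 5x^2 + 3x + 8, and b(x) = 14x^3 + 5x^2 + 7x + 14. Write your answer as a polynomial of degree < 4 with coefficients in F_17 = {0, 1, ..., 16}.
a · b ≡ 10x^3 + 4x^2 + 9x + 1 (mod f(x))

Multiply in F_17[x]: a(x)·b(x) = (10x^3 + 5x^2 + 3x + 8)·(14x^3 + 5x^2 + 7x + 14) = 4x^6 + x^5 + x^4 + 13x^3 + 12x^2 + 13x + 10. This has degree ≥ 4, so divide by f(x) over F_17: 4x^6 + x^5 + x^4 + 13x^3 + 12x^2 + 13x + 10 = (4x^2 + 7x + 9)·(x^4 + 7x^3 + 7x^2 + 11x + 1) + (10x^3 + 4x^2 + 9x + 1). Hence a·b ≡ 10x^3 + 4x^2 + 9x + 1 (mod f). (F_17[x]/(f) is a field with 17^4 = 83521 elements since f is irreducible of degree 4.)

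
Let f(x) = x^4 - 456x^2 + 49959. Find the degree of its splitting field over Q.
[K : Q] = 4

Solving the quadratic in x^2: x^2 = (456 ± √(456^2 - 4·49959))/2 = (456 ± √8100)/2 = (456 ± 90)/2, giving x^2 = 273 or x^2 = 183. So f(x) = (x^2 - 273)(x^2 - 183) and the roots of f are ±√273, ±√183. Hence the splitting field is K = Q(√273, √183). Since 273 and 183 are distinct squarefree integers > 1, their product 49959 is not a perfect square, so √183 ∉ Q(√273). By the tower law [K:Q] = [Q(√273,√183):Q(√273)] · [Q(√273):Q] = 2 · 2 = 4.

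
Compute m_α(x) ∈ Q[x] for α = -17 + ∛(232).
m_α(x) = x^3 + 51x^2 + 867x + 4681

Set β = α + 17 = ∛(232), so β^3 = 232. Then (α + 17)^3 - 232 = 0, i.e. α is a root of g(x) = (x + 17)^3 - 232 = x^3 + 51x^2 + 867x + 4681. Since g(x) = h(x + 17) where h(x) = x^3 - 232, and h is irreducible over Q (because 232 is not a perfect cube, so h has no rational root, and a monic cubic with no rational root is irreducible), g is also irreducible (irreducibility is preserved under the substitution x → x + 17). Hence m_α(x) = x^3 + 51x^2 + 867x + 4681.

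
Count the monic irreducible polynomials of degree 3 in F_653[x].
There are 92814808 monic irreducible polynomials of degree 3 over F_653

Each element of F_{653^3} that lies in no proper subfield is a root of exactly one monic irreducible of degree 3 over F_653, and each such polynomial has 3 distinct roots in F_{653^3}. By Möbius inversion the count is N_653(3) = (1/3) Σ_{d|3} μ(3/d) · 653^d = (1/3)(μ(3)·653^1 + μ(1)·653^3) = 278444424/3 = 92814808.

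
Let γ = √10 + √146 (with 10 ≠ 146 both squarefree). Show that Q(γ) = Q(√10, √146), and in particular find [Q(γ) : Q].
[Q(γ) : Q] = 4 (equivalently, Q(γ) = Q(√10, √146))

Obviously Q(γ) ⊆ Q(√10, √146), and [Q(√10, √146):Q] = 4 (since 10, 146 are distinct squarefree integers > 1 with 1460 not a perfect square). To show equality we compute the minimal polynomial of γ. From γ = √10 + √146: γ^2 = 10 + 2√(1460) + 146 = 156 + 2√(1460), so γ^2 - 156 = 2√(1460); squaring, (γ^2 - 156)^2 = 4·1460, i.e. γ^4 - 312γ^2 + 24336 - 5840 = 0, i.e. γ^4 - 312γ^2 + 18496 = 0. So γ is a root of x^4 - 312x^2 + 18496. This polynomial is irreducible over Q: it has no rational root (each ±√10 ± √146 is irrational), and any factorization into two quadratics over Q would force √(1460) ∈ Q (pairing opposite roots) or √10, √146 ∈ Q (other pairings), all impossible. Hence [Q(γ):Q] = 4 = [Q(√10, √146):Q], so Q(γ) = Q(√10, √146).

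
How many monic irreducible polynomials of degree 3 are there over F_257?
There are 5658112 monic irreducible polynomials of degree 3 over F_257

Each element of F_{257^3} that lies in no proper subfield is a root of exactly one monic irreducible of degree 3 over F_257, and each such polynomial has 3 distinct roots in F_{257^3}. By Möbius inversion the count is N_257(3) = (1/3) Σ_{d|3} μ(3/d) · 257^d = (1/3)(μ(3)·257^1 + μ(1)·257^3) = 16974336/3 = 5658112.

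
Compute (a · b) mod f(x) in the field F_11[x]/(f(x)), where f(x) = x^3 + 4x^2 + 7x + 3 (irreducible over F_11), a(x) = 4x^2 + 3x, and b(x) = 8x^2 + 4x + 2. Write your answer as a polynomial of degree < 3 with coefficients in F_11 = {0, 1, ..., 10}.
a · b ≡ 5x^2 + 9x (mod f(x))

Multiply in F_11[x]: a(x)·b(x) = (4x^2 + 3x)·(8x^2 + 4x + 2) = 10x^4 + 7x^3 + 9x^2 + 6x. This has degree ≥ 3, so divide by f(x) over F_11: 10x^4 + 7x^3 + 9x^2 + 6x = (10x)·(x^3 + 4x^2 + 7x + 3) + (5x^2 + 9x). Hence a·b ≡ 5x^2 + 9x (mod f). (F_11[x]/(f) is a field with 11^3 = 1331 elements since f is irreducible of degree 3.)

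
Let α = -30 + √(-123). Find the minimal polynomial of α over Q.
m_α(x) = x^2 + 60x + 1023

From α + 30 = √(-123), squaring gives (α + 30)^2 = -123, i.e. α^2 + 60α + 900 = -123, so α^2 + 60α + 1023 = 0. The discriminant of x^2 + 60x + 1023 is (60)^2 - 4·(1023) = 3600 - 4092 = -492, and 4·(-123) is not a perfect square in Q since -123 is squarefree and ≠ 1. Hence x^2 + 60x + 1023 is irreducible over Q and is the minimal polynomial of α.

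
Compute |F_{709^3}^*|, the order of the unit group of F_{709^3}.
|F_{709^3}^*| = 356400828

F_{709^3} has 709^3 = 356400829 elements; its multiplicative group consists of all nonzero elements, so |F_{709^3}^*| = 356400829 - 1 = 356400828. (It is cyclic since any finite subgroup of the multiplicative group of a field is cyclic.)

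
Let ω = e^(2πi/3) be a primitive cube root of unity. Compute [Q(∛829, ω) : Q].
[Q(∛829, ω) : Q] = 6

[Q(∛829):Q] = 3 (min poly x^3 - 829, irreducible since 829 is not a perfect cube). [Q(ω):Q] = 2 (min poly x^2 + x + 1). Since Q(∛829) ⊂ R and ω ∉ R, we have ω ∉ Q(∛829), so x^2 + x + 1 remains irreducible over Q(∛829) and [Q(∛829, ω) : Q(∛829)] = 2. By the tower law, [Q(∛829, ω) : Q] = 3 · 2 = 6. (In fact Q(∛829, ω) is the splitting field of x^3 - 829 over Q.)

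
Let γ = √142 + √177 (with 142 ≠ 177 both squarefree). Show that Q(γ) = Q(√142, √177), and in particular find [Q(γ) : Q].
[Q(γ) : Q] = 4 (equivalently, Q(γ) = Q(√142, √177))

Obviously Q(γ) ⊆ Q(√142, √177), and [Q(√142, √177):Q] = 4 (since 142, 177 are distinct squarefree integers > 1 with 25134 not a perfect square). To show equality we compute the minimal polynomial of γ. From γ = √142 + √177: γ^2 = 142 + 2√(25134) + 177 = 319 + 2√(25134), so γ^2 - 319 = 2√(25134); squaring, (γ^2 - 319)^2 = 4·25134, i.e. γ^4 - 638γ^2 + 101761 - 100536 = 0, i.e. γ^4 - 638γ^2 + 1225 = 0. So γ is a root of x^4 - 638x^2 + 1225. This polynomial is irreducible over Q: it has no rational root (each ±√142 ± √177 is irrational), and any factorization into two quadratics over Q would force √(25134) ∈ Q (pairing opposite roots) or √142, √177 ∈ Q (other pairings), all impossible. Hence [Q(γ):Q] = 4 = [Q(√142, √177):Q], so Q(γ) = Q(√142, √177).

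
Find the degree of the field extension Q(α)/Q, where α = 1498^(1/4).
[Q(α):Q] = 4

α is a root of x^4 - 1498. By Eisenstein's criterion at the prime p = 2 (which divides the constant term 1498 but p^2 = 4 does not, since 1498 is squarefree), x^4 - 1498 is irreducible over Q. Hence [Q(α):Q] = 4.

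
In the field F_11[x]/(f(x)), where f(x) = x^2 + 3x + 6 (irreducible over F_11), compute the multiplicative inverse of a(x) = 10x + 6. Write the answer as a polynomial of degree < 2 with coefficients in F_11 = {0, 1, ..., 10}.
a(x)^(-1) ≡ 9x + 4 (mod f(x))

Since f is irreducible over F_11, F_11[x]/(f) is a field and a(x) ≠ 0 has an inverse. Apply the extended Euclidean algorithm to f(x) and a(x) in F_11[x]: f(x) = (10x + 2)·a(x) + (5). The last nonzero remainder is the constant 5 = gcd(f, a) in F_11. Back-substituting through the division chain expresses 5 = s(x)·a(x) + t(x)·f(x) with s(x) ≡ x + 9 (mod f), so (x + 9)·a(x) ≡ 5 (mod f). Multiplying by 5^(-1) ≡ 9 in F_11 gives a(x)^(-1) ≡ 9·(x + 9) ≡ 9x + 4 (mod f). Check: (10x + 6)·(9x + 4) = 2x^2 + 6x + 2 ≡ 1 (mod x^2 + 3x + 6).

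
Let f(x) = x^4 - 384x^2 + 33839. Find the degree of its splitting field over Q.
[K : Q] = 4

Solving the quadratic in x^2: x^2 = (384 ± √(384^2 - 4·33839))/2 = (384 ± √12100)/2 = (384 ± 110)/2, giving x^2 = 247 or x^2 = 137. So f(x) = (x^2 - 247)(x^2 - 137) and the roots of f are ±√247, ±√137. Hence the splitting field is K = Q(√247, √137). Since 247 and 137 are distinct squarefree integers > 1, their product 33839 is not a perfect square, so √137 ∉ Q(√247). By the tower law [K:Q] = [Q(√247,√137):Q(√247)] · [Q(√247):Q] = 2 · 2 = 4.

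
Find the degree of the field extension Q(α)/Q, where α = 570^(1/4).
[Q(α):Q] = 4

α is a root of x^4 - 570. By Eisenstein's criterion at the prime p = 2 (which divides the constant term 570 but p^2 = 4 does not, since 570 is squarefree), x^4 - 570 is irreducible over Q. Hence [Q(α):Q] = 4.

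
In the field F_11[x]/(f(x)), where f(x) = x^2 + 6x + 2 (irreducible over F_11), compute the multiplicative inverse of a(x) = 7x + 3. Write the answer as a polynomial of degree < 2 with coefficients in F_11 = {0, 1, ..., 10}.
a(x)^(-1) ≡ 5x + 9 (mod f(x))

Since f is irreducible over F_11, F_11[x]/(f) is a field and a(x) ≠ 0 has an inverse. Apply the extended Euclidean algorithm to f(x) and a(x) in F_11[x]: f(x) = (8x + 10)·a(x) + (5). The last nonzero remainder is the constant 5 = gcd(f, a) in F_11. Back-substituting through the division chain expresses 5 = s(x)·a(x) + t(x)·f(x) with s(x) ≡ 3x + 1 (mod f), so (3x + 1)·a(x) ≡ 5 (mod f). Multiplying by 5^(-1) ≡ 9 in F_11 gives a(x)^(-1) ≡ 9·(3x + 1) ≡ 5x + 9 (mod f). Check: (7x + 3)·(5x + 9) = 2x^2 + x + 5 ≡ 1 (mod x^2 + 6x + 2).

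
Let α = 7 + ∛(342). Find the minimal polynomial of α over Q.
m_α(x) = x^3 - 21x^2 + 147x - 685

Set β = α - 7 = ∛(342), so β^3 = 342. Then (α - 7)^3 - 342 = 0, i.e. α is a root of g(x) = (x - 7)^3 - 342 = x^3 - 21x^2 + 147x - 685. Since g(x) = h(x - 7) where h(x) = x^3 - 342, and h is irreducible over Q (because 342 is not a perfect cube, so h has no rational root, and a monic cubic with no rational root is irreducible), g is also irreducible (irreducibility is preserved under the substitution x → x - 7). Hence m_α(x) = x^3 - 21x^2 + 147x - 685.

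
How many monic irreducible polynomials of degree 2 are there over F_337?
There are 56616 monic irreducible polynomials of degree 2 over F_337

Each element of F_{337^2} that lies in no proper subfield is a root of exactly one monic irreducible of degree 2 over F_337, and each such polynomial has 2 distinct roots in F_{337^2}. By Möbius inversion the count is N_337(2) = (1/2) Σ_{d|2} μ(2/d) · 337^d = (1/2)(μ(2)·337^1 + μ(1)·337^2) = 113232/2 = 56616.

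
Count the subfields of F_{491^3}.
F_{491^3} has 2 subfields

The subfields of F_{p^n} are exactly the fields F_{p^d} for d | n (each is the fixed field of the unique index-d subgroup of Gal(F_{p^n}/F_p) ≅ Z/nZ). The divisors of n = 3 are {1, 3}, giving 2 subfields: F_{491^1}, F_{491^3}.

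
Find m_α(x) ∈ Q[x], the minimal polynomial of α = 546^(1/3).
m_α(x) = x^3 - 546

α satisfies α^3 = 546, so x^3 - 546 annihilates α. By the rational root test, a rational root p/q (in lowest terms) of x^3 - 546 would satisfy p^3 = 546 q^3, forcing q = 1 and p^3 = 546; but 546 is not a perfect cube, contradiction. A monic cubic over Q with no rational root is irreducible (any nontrivial factorization would include a linear factor). Hence x^3 - 546 is the minimal polynomial of α, and in particular [Q(α):Q] = 3.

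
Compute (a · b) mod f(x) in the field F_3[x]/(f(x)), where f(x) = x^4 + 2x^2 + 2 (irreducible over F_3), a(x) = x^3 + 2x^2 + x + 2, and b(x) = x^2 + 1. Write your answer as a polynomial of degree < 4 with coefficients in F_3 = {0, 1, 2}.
a · b ≡ 2x + 1 (mod f(x))

Multiply in F_3[x]: a(x)·b(x) = (x^3 + 2x^2 + x + 2)·(x^2 + 1) = x^5 + 2x^4 + 2x^3 + x^2 + x + 2. This has degree ≥ 4, so divide by f(x) over F_3: x^5 + 2x^4 + 2x^3 + x^2 + x + 2 = (x + 2)·(x^4 + 2x^2 + 2) + (2x + 1). Hence a·b ≡ 2x + 1 (mod f). (F_3[x]/(f) is a field with 3^4 = 81 elements since f is irreducible of degree 4.)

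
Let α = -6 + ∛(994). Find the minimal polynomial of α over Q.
m_α(x) = x^3 + 18x^2 + 108x - 778

Set β = α + 6 = ∛(994), so β^3 = 994. Then (α + 6)^3 - 994 = 0, i.e. α is a root of g(x) = (x + 6)^3 - 994 = x^3 + 18x^2 + 108x - 778. Since g(x) = h(x + 6) where h(x) = x^3 - 994, and h is irreducible over Q (because 994 is not a perfect cube, so h has no rational root, and a monic cubic with no rational root is irreducible), g is also irreducible (irreducibility is preserved under the substitution x → x + 6). Hence m_α(x) = x^3 + 18x^2 + 108x - 778.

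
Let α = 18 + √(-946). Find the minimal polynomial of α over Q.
m_α(x) = x^2 - 36x + 1270

From α - 18 = √(-946), squaring gives (α - 18)^2 = -946, i.e. α^2 - 36α + 324 = -946, so α^2 - 36α + 1270 = 0. The discriminant of x^2 - 36x + 1270 is (-36)^2 - 4·(1270) = 1296 - 5080 = -3784, and 4·(-946) is not a perfect square in Q since -946 is squarefree and ≠ 1. Hence x^2 - 36x + 1270 is irreducible over Q and is the minimal polynomial of α.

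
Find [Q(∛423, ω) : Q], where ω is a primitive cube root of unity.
[Q(∛423, ω) : Q] = 6

[Q(∛423):Q] = 3 (min poly x^3 - 423, irreducible since 423 is not a perfect cube). [Q(ω):Q] = 2 (min poly x^2 + x + 1). Since Q(∛423) ⊂ R and ω ∉ R, we have ω ∉ Q(∛423), so x^2 + x + 1 remains irreducible over Q(∛423) and [Q(∛423, ω) : Q(∛423)] = 2. By the tower law, [Q(∛423, ω) : Q] = 3 · 2 = 6. (In fact Q(∛423, ω) is the splitting field of x^3 - 423 over Q.)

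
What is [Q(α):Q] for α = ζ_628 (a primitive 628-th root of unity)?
[Q(α):Q] = 312

The minimal polynomial of ζ_628 over Q is the 628-th cyclotomic polynomial Φ_628(x), which is irreducible over Q and has degree φ(628) = 312. Hence [Q(α):Q] = φ(628) = 312.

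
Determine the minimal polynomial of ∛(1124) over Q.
m_α(x) = x^3 - 1124

α satisfies α^3 = 1124, so x^3 - 1124 annihilates α. By the rational root test, a rational root p/q (in lowest terms) of x^3 - 1124 would satisfy p^3 = 1124 q^3, forcing q = 1 and p^3 = 1124; but 1124 is not a perfect cube, contradiction. A monic cubic over Q with no rational root is irreducible (any nontrivial factorization would include a linear factor). Hence x^3 - 1124 is the minimal polynomial of α, and in particular [Q(α):Q] = 3.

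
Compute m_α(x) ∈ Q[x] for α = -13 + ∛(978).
m_α(x) = x^3 + 39x^2 + 507x + 1219

Set β = α + 13 = ∛(978), so β^3 = 978. Then (α + 13)^3 - 978 = 0, i.e. α is a root of g(x) = (x + 13)^3 - 978 = x^3 + 39x^2 + 507x + 1219. Since g(x) = h(x + 13) where h(x) = x^3 - 978, and h is irreducible over Q (because 978 is not a perfect cube, so h has no rational root, and a monic cubic with no rational root is irreducible), g is also irreducible (irreducibility is preserved under the substitution x → x + 13). Hence m_α(x) = x^3 + 39x^2 + 507x + 1219.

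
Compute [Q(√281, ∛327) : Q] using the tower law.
[Q(√281, ∛327) : Q] = 6

Let L = Q(√281, ∛327). Since Q(√281) ⊂ L and [Q(√281):Q] = 2, the tower law gives 2 | [L:Q]. Likewise Q(∛327) ⊂ L with [Q(∛327):Q] = 3 (because 327 is not a perfect cube), so 3 | [L:Q]. As gcd(2,3) = 1, [L:Q] is divisible by 6. Conversely L is generated over Q by √281 and ∛327, so [L:Q] ≤ 2·3 = 6. Therefore [Q(√281, ∛327) : Q] = 6.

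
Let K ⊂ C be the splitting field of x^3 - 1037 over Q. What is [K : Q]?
[K : Q] = 6

The roots of x^3 - 1037 are ∛1037, ω∛1037, ω^2∛1037 where ω = e^(2πi/3) is a primitive cube root of unity, so K = Q(∛1037, ω). Now [Q(∛1037):Q] = 3 (since 1037 is not a perfect cube, x^3 - 1037 is irreducible) and [Q(ω):Q] = 2. Both 2 and 3 divide [K:Q], and [K:Q] ≤ 3·2 = 6, so [K:Q] = 6. (Equivalently: Q(∛1037) ⊂ R but ω ∉ R, so [K : Q(∛1037)] = 2.)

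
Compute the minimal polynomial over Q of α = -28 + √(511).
m_α(x) = x^2 + 56x + 273

From α + 28 = √(511), squaring gives (α + 28)^2 = 511, i.e. α^2 + 56α + 784 = 511, so α^2 + 56α + 273 = 0. The discriminant of x^2 + 56x + 273 is (56)^2 - 4·(273) = 3136 - 1092 = 2044, and 4·(511) is not a perfect square in Q since 511 is squarefree and ≠ 1. Hence x^2 + 56x + 273 is irreducible over Q and is the minimal polynomial of α.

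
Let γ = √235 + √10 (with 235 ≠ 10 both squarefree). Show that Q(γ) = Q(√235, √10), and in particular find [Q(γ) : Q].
[Q(γ) : Q] = 4 (equivalently, Q(γ) = Q(√235, √10))

Obviously Q(γ) ⊆ Q(√235, √10), and [Q(√235, √10):Q] = 4 (since 235, 10 are distinct squarefree integers > 1 with 2350 not a perfect square). To show equality we compute the minimal polynomial of γ. From γ = √235 + √10: γ^2 = 235 + 2√(2350) + 10 = 245 + 2√(2350), so γ^2 - 245 = 2√(2350); squaring, (γ^2 - 245)^2 = 4·2350, i.e. γ^4 - 490γ^2 + 60025 - 9400 = 0, i.e. γ^4 - 490γ^2 + 50625 = 0. So γ is a root of x^4 - 490x^2 + 50625. This polynomial is irreducible over Q: it has no rational root (each ±√235 ± √10 is irrational), and any factorization into two quadratics over Q would force √(2350) ∈ Q (pairing opposite roots) or √235, √10 ∈ Q (other pairings), all impossible. Hence [Q(γ):Q] = 4 = [Q(√235, √10):Q], so Q(γ) = Q(√235, √10).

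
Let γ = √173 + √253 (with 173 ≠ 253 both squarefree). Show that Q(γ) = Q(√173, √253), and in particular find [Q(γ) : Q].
[Q(γ) : Q] = 4 (equivalently, Q(γ) = Q(√173, √253))

Obviously Q(γ) ⊆ Q(√173, √253), and [Q(√173, √253):Q] = 4 (since 173, 253 are distinct squarefree integers > 1 with 43769 not a perfect square). To show equality we compute the minimal polynomial of γ. From γ = √173 + √253: γ^2 = 173 + 2√(43769) + 253 = 426 + 2√(43769), so γ^2 - 426 = 2√(43769); squaring, (γ^2 - 426)^2 = 4·43769, i.e. γ^4 - 852γ^2 + 181476 - 175076 = 0, i.e. γ^4 - 852γ^2 + 6400 = 0. So γ is a root of x^4 - 852x^2 + 6400. This polynomial is irreducible over Q: it has no rational root (each ±√173 ± √253 is irrational), and any factorization into two quadratics over Q would force √(43769) ∈ Q (pairing opposite roots) or √173, √253 ∈ Q (other pairings), all impossible. Hence [Q(γ):Q] = 4 = [Q(√173, √253):Q], so Q(γ) = Q(√173, √253).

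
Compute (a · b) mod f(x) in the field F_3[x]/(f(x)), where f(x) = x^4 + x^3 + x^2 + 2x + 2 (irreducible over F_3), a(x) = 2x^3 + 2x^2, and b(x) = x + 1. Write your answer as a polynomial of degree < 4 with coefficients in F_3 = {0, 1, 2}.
a · b ≡ 2x^3 + 2x + 2 (mod f(x))

Multiply in F_3[x]: a(x)·b(x) = (2x^3 + 2x^2)·(x + 1) = 2x^4 + x^3 + 2x^2. This has degree ≥ 4, so divide by f(x) over F_3: 2x^4 + x^3 + 2x^2 = (2)·(x^4 + x^3 + x^2 + 2x + 2) + (2x^3 + 2x + 2). Hence a·b ≡ 2x^3 + 2x + 2 (mod f). (F_3[x]/(f) is a field with 3^4 = 81 elements since f is irreducible of degree 4.)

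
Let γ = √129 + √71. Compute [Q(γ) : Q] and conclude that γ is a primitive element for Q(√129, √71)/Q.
[Q(γ) : Q] = 4 (equivalently, Q(γ) = Q(√129, √71))

Obviously Q(γ) ⊆ Q(√129, √71), and [Q(√129, √71):Q] = 4 (since 129, 71 are distinct squarefree integers > 1 with 9159 not a perfect square). To show equality we compute the minimal polynomial of γ. From γ = √129 + √71: γ^2 = 129 + 2√(9159) + 71 = 200 + 2√(9159), so γ^2 - 200 = 2√(9159); squaring, (γ^2 - 200)^2 = 4·9159, i.e. γ^4 - 400γ^2 + 40000 - 36636 = 0, i.e. γ^4 - 400γ^2 + 3364 = 0. So γ is a root of x^4 - 400x^2 + 3364. This polynomial is irreducible over Q: it has no rational root (each ±√129 ± √71 is irrational), and any factorization into two quadratics over Q would force √(9159) ∈ Q (pairing opposite roots) or √129, √71 ∈ Q (other pairings), all impossible. Hence [Q(γ):Q] = 4 = [Q(√129, √71):Q], so Q(γ) = Q(√129, √71).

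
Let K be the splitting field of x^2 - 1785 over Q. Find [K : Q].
[K : Q] = 2

f(x) = x^2 - 1785 factors as (x - √1785)(x + √1785). The splitting field is K = Q(√1785). Since 1785 is squarefree and > 1, it is not a perfect square, so x^2 - 1785 is irreducible over Q and [Q(√1785) : Q] = 2. Hence [K : Q] = 2.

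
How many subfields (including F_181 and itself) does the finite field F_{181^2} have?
F_{181^2} has 2 subfields

The subfields of F_{p^n} are exactly the fields F_{p^d} for d | n (each is the fixed field of the unique index-d subgroup of Gal(F_{p^n}/F_p) ≅ Z/nZ). The divisors of n = 2 are {1, 2}, giving 2 subfields: F_{181^1}, F_{181^2}.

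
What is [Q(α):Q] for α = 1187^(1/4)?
[Q(α):Q] = 4

α is a root of x^4 - 1187. By Eisenstein's criterion at the prime p = 1187 (which divides the constant term 1187 but p^2 = 1408969 does not, since 1187 is squarefree), x^4 - 1187 is irreducible over Q. Hence [Q(α):Q] = 4.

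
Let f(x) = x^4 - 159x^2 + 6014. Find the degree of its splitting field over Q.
[K : Q] = 4

Solving the quadratic in x^2: x^2 = (159 ± √(159^2 - 4·6014))/2 = (159 ± √1225)/2 = (159 ± 35)/2, giving x^2 = 62 or x^2 = 97. So f(x) = (x^2 - 62)(x^2 - 97) and the roots of f are ±√62, ±√97. Hence the splitting field is K = Q(√62, √97). Since 62 and 97 are distinct squarefree integers > 1, their product 6014 is not a perfect square, so √97 ∉ Q(√62). By the tower law [K:Q] = [Q(√62,√97):Q(√62)] · [Q(√62):Q] = 2 · 2 = 4.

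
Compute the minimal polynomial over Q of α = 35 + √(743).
m_α(x) = x^2 - 70x + 482

From α - 35 = √(743), squaring gives (α - 35)^2 = 743, i.e. α^2 - 70α + 1225 = 743, so α^2 - 70α + 482 = 0. The discriminant of x^2 - 70x + 482 is (-70)^2 - 4·(482) = 4900 - 1928 = 2972, and 4·(743) is not a perfect square in Q since 743 is squarefree and ≠ 1. Hence x^2 - 70x + 482 is irreducible over Q and is the minimal polynomial of α.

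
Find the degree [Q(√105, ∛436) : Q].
[Q(√105, ∛436) : Q] = 6

Let L = Q(√105, ∛436). Since Q(√105) ⊂ L and [Q(√105):Q] = 2, the tower law gives 2 | [L:Q]. Likewise Q(∛436) ⊂ L with [Q(∛436):Q] = 3 (because 436 is not a perfect cube), so 3 | [L:Q]. As gcd(2,3) = 1, [L:Q] is divisible by 6. Conversely L is generated over Q by √105 and ∛436, so [L:Q] ≤ 2·3 = 6. Therefore [Q(√105, ∛436) : Q] = 6.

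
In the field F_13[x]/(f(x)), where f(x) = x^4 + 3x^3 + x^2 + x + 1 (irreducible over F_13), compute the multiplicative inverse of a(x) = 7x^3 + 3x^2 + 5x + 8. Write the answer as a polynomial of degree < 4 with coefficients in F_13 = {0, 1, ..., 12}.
a(x)^(-1) ≡ 7x^3 + 11x^2 + 9x + 6 (mod f(x))

Since f is irreducible over F_13, F_13[x]/(f) is a field and a(x) ≠ 0 has an inverse. Apply the extended Euclidean algorithm to f(x) and a(x) in F_13[x]: f(x) = (2x + 7)·a(x) + (9x^2 + 2x + 10);  a(x) = (8x)·(9x^2 + 2x + 10) + (3x + 8);  (9x^2 + 2x + 10) = (3x + 10)·(3x + 8) + (8). The last nonzero remainder is the constant 8 = gcd(f, a) in F_13. Back-substituting through the division chain expresses 8 = s(x)·a(x) + t(x)·f(x) with s(x) ≡ 4x^3 + 10x^2 + 7x + 9 (mod f), so (4x^3 + 10x^2 + 7x + 9)·a(x) ≡ 8 (mod f). Multiplying by 8^(-1) ≡ 5 in F_13 gives a(x)^(-1) ≡ 5·(4x^3 + 10x^2 + 7x + 9) ≡ 7x^3 + 11x^2 + 9x + 6 (mod f). Check: (7x^3 + 3x^2 + 5x + 8)·(7x^3 + 11x^2 + 9x + 6) = 10x^6 + 7x^5 + x^4 + 11x^3 + 8x^2 + 11x + 9 ≡ 1 (mod x^4 + 3x^3 + x^2 + x + 1).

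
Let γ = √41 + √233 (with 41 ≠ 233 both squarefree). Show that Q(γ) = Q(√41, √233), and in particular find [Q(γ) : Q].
[Q(γ) : Q] = 4 (equivalently, Q(γ) = Q(√41, √233))

Obviously Q(γ) ⊆ Q(√41, √233), and [Q(√41, √233):Q] = 4 (since 41, 233 are distinct squarefree integers > 1 with 9553 not a perfect square). To show equality we compute the minimal polynomial of γ. From γ = √41 + √233: γ^2 = 41 + 2√(9553) + 233 = 274 + 2√(9553), so γ^2 - 274 = 2√(9553); squaring, (γ^2 - 274)^2 = 4·9553, i.e. γ^4 - 548γ^2 + 75076 - 38212 = 0, i.e. γ^4 - 548γ^2 + 36864 = 0. So γ is a root of x^4 - 548x^2 + 36864. This polynomial is irreducible over Q: it has no rational root (each ±√41 ± √233 is irrational), and any factorization into two quadratics over Q would force √(9553) ∈ Q (pairing opposite roots) or √41, √233 ∈ Q (other pairings), all impossible. Hence [Q(γ):Q] = 4 = [Q(√41, √233):Q], so Q(γ) = Q(√41, √233).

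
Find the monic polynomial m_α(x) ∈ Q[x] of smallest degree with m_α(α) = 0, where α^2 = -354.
m_α(x) = x^2 + 354

α satisfies α^2 + 354 = 0, so x^2 + 354 annihilates α. Since d = -354 is squarefree and ≠ 1, it is not a perfect square in Q, so x^2 + 354 has no rational root and is therefore irreducible over Q (a degree-2 polynomial over a field is irreducible iff it has no root). Hence m_α(x) = x^2 + 354.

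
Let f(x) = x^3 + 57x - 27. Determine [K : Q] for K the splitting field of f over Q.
[K : Q] = 6

By the rational root test, any rational root of the monic integer polynomial f(x) = x^3 + 57x - 27 must be an integer dividing the constant term -27, i.e. one of ±{1, 3, 9, 27}. Evaluating: f(1) = 31, f(-1) = -85, f(3) = 171, f(-3) = -225, f(9) = 1215, f(-9) = -1269, f(27) = 21195, f(-27) = -21249; none is 0, so f has no rational root and is therefore irreducible over Q (a cubic with no linear factor over a field is irreducible). For an irreducible cubic, the Galois group is A_3 or S_3 according as the discriminant disc(f) = -4a^3 - 27b^2 = -4·(57)^3 - 27·(-27)^2 = -760455 is or is not a square in Q. Here disc(f) = -760455 is not a perfect square in Q, so the Galois group of f over Q is not contained in A_3 and must be all of S_3. The splitting field has degree |S_3| = 6 over Q, so [K : Q] = 6.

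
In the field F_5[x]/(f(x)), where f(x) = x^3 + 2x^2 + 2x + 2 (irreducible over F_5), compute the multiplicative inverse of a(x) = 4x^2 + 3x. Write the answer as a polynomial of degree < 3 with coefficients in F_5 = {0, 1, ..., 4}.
a(x)^(-1) ≡ 3x^2 + 3x + 1 (mod f(x))

Since f is irreducible over F_5, F_5[x]/(f) is a field and a(x) ≠ 0 has an inverse. Apply the extended Euclidean algorithm to f(x) and a(x) in F_5[x]: f(x) = (4x)·a(x) + (2x + 2);  a(x) = (2x + 2)·(2x + 2) + (1). The last nonzero remainder is the constant 1 = gcd(f, a) in F_5. Back-substituting through the division chain expresses 1 = s(x)·a(x) + t(x)·f(x) with s(x) ≡ 3x^2 + 3x + 1 (mod f), so a(x)^(-1) ≡ s(x) = 3x^2 + 3x + 1 (mod f). Check: (4x^2 + 3x)·(3x^2 + 3x + 1) = 2x^4 + x^3 + 3x^2 + 3x ≡ 1 (mod x^3 + 2x^2 + 2x + 2).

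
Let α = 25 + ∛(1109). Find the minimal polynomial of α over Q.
m_α(x) = x^3 - 75x^2 + 1875x - 16734

Set β = α - 25 = ∛(1109), so β^3 = 1109. Then (α - 25)^3 - 1109 = 0, i.e. α is a root of g(x) = (x - 25)^3 - 1109 = x^3 - 75x^2 + 1875x - 16734. Since g(x) = h(x - 25) where h(x) = x^3 - 1109, and h is irreducible over Q (because 1109 is not a perfect cube, so h has no rational root, and a monic cubic with no rational root is irreducible), g is also irreducible (irreducibility is preserved under the substitution x → x - 25). Hence m_α(x) = x^3 - 75x^2 + 1875x - 16734.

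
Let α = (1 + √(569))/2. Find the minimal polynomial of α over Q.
m_α(x) = x^2 - x - 142

From 2α - 1 = √(569), squaring gives (2α - 1)^2 = 569, i.e. 4α^2 - 4α + 1 = 569, so α^2 - α + (1 - 569)/4 = 0. Since 569 ≡ 1 (mod 4), (1 - 569)/4 = -142 ∈ Z. The polynomial x^2 - x - 142 has discriminant 1 - 4·(-142) = 569, which is not a perfect square in Q (d = 569 is squarefree and ≠ 1), so x^2 - x - 142 is irreducible over Q. It is the minimal polynomial of α.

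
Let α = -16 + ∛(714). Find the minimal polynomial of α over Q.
m_α(x) = x^3 + 48x^2 + 768x + 3382

Set β = α + 16 = ∛(714), so β^3 = 714. Then (α + 16)^3 - 714 = 0, i.e. α is a root of g(x) = (x + 16)^3 - 714 = x^3 + 48x^2 + 768x + 3382. Since g(x) = h(x + 16) where h(x) = x^3 - 714, and h is irreducible over Q (because 714 is not a perfect cube, so h has no rational root, and a monic cubic with no rational root is irreducible), g is also irreducible (irreducibility is preserved under the substitution x → x + 16). Hence m_α(x) = x^3 + 48x^2 + 768x + 3382.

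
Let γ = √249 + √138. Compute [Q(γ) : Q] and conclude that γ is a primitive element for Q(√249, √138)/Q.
[Q(γ) : Q] = 4 (equivalently, Q(γ) = Q(√249, √138))

Obviously Q(γ) ⊆ Q(√249, √138), and [Q(√249, √138):Q] = 4 (since 249, 138 are distinct squarefree integers > 1 with 34362 not a perfect square). To show equality we compute the minimal polynomial of γ. From γ = √249 + √138: γ^2 = 249 + 2√(34362) + 138 = 387 + 2√(34362), so γ^2 - 387 = 2√(34362); squaring, (γ^2 - 387)^2 = 4·34362, i.e. γ^4 - 774γ^2 + 149769 - 137448 = 0, i.e. γ^4 - 774γ^2 + 12321 = 0. So γ is a root of x^4 - 774x^2 + 12321. This polynomial is irreducible over Q: it has no rational root (each ±√249 ± √138 is irrational), and any factorization into two quadratics over Q would force √(34362) ∈ Q (pairing opposite roots) or √249, √138 ∈ Q (other pairings), all impossible. Hence [Q(γ):Q] = 4 = [Q(√249, √138):Q], so Q(γ) = Q(√249, √138).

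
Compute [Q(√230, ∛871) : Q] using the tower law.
[Q(√230, ∛871) : Q] = 6

Let L = Q(√230, ∛871). Since Q(√230) ⊂ L and [Q(√230):Q] = 2, the tower law gives 2 | [L:Q]. Likewise Q(∛871) ⊂ L with [Q(∛871):Q] = 3 (because 871 is not a perfect cube), so 3 | [L:Q]. As gcd(2,3) = 1, [L:Q] is divisible by 6. Conversely L is generated over Q by √230 and ∛871, so [L:Q] ≤ 2·3 = 6. Therefore [Q(√230, ∛871) : Q] = 6.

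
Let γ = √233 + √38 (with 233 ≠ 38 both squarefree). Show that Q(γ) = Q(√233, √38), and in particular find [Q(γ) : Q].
[Q(γ) : Q] = 4 (equivalently, Q(γ) = Q(√233, √38))

Obviously Q(γ) ⊆ Q(√233, √38), and [Q(√233, √38):Q] = 4 (since 233, 38 are distinct squarefree integers > 1 with 8854 not a perfect square). To show equality we compute the minimal polynomial of γ. From γ = √233 + √38: γ^2 = 233 + 2√(8854) + 38 = 271 + 2√(8854), so γ^2 - 271 = 2√(8854); squaring, (γ^2 - 271)^2 = 4·8854, i.e. γ^4 - 542γ^2 + 73441 - 35416 = 0, i.e. γ^4 - 542γ^2 + 38025 = 0. So γ is a root of x^4 - 542x^2 + 38025. This polynomial is irreducible over Q: it has no rational root (each ±√233 ± √38 is irrational), and any factorization into two quadratics over Q would force √(8854) ∈ Q (pairing opposite roots) or √233, √38 ∈ Q (other pairings), all impossible. Hence [Q(γ):Q] = 4 = [Q(√233, √38):Q], so Q(γ) = Q(√233, √38).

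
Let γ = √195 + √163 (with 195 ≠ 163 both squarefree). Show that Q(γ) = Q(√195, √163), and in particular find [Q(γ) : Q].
[Q(γ) : Q] = 4 (equivalently, Q(γ) = Q(√195, √163))

Obviously Q(γ) ⊆ Q(√195, √163), and [Q(√195, √163):Q] = 4 (since 195, 163 are distinct squarefree integers > 1 with 31785 not a perfect square). To show equality we compute the minimal polynomial of γ. From γ = √195 + √163: γ^2 = 195 + 2√(31785) + 163 = 358 + 2√(31785), so γ^2 - 358 = 2√(31785); squaring, (γ^2 - 358)^2 = 4·31785, i.e. γ^4 - 716γ^2 + 128164 - 127140 = 0, i.e. γ^4 - 716γ^2 + 1024 = 0. So γ is a root of x^4 - 716x^2 + 1024. This polynomial is irreducible over Q: it has no rational root (each ±√195 ± √163 is irrational), and any factorization into two quadratics over Q would force √(31785) ∈ Q (pairing opposite roots) or √195, √163 ∈ Q (other pairings), all impossible. Hence [Q(γ):Q] = 4 = [Q(√195, √163):Q], so Q(γ) = Q(√195, √163).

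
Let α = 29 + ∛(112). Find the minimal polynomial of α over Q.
m_α(x) = x^3 - 87x^2 + 2523x - 24501

Set β = α - 29 = ∛(112), so β^3 = 112. Then (α - 29)^3 - 112 = 0, i.e. α is a root of g(x) = (x - 29)^3 - 112 = x^3 - 87x^2 + 2523x - 24501. Since g(x) = h(x - 29) where h(x) = x^3 - 112, and h is irreducible over Q (because 112 is not a perfect cube, so h has no rational root, and a monic cubic with no rational root is irreducible), g is also irreducible (irreducibility is preserved under the substitution x → x - 29). Hence m_α(x) = x^3 - 87x^2 + 2523x - 24501.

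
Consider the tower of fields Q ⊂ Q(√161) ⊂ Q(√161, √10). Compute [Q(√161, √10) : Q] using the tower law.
[Q(√161, √10) : Q] = 4

[Q(√161):Q] = 2 (min poly x^2 - 161, irreducible since 161 is squarefree > 1). For the top step, suppose √10 ∈ Q(√161), say √10 = c + d√161 with c, d ∈ Q. Squaring: 10 = c^2 + 161d^2 + 2cd√161. Since √161 ∉ Q this forces 2cd = 0. If d = 0 then √10 = c ∈ Q, contradicting 10 squarefree > 1. If c = 0 then 10 = 161d^2, so 161·10 = (161d)^2 is a perfect square in Q — but 161·10 = 1610 is not a perfect square (since 161 and 10 are distinct squarefree integers). Contradiction. Hence √10 ∉ Q(√161), so x^2 - 10 stays irreducible over Q(√161) and [Q(√161, √10) : Q(√161)] = 2. By the tower law, [Q(√161, √10) : Q] = 2 · 2 = 4.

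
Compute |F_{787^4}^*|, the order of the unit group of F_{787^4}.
|F_{787^4}^*| = 383617958160

F_{787^4} has 787^4 = 383617958161 elements; its multiplicative group consists of all nonzero elements, so |F_{787^4}^*| = 383617958161 - 1 = 383617958160. (It is cyclic since any finite subgroup of the multiplicative group of a field is cyclic.)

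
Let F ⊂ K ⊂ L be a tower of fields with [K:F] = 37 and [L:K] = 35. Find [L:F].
[L:F] = 1295

The tower law says that for any tower of field extensions F ⊂ K ⊂ L with finite degrees, [L:F] = [L:K] · [K:F]. Here this gives [L:F] = 35 · 37 = 1295.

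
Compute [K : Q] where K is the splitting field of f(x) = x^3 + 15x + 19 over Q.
[K : Q] = 6

By the rational root test, any rational root of the monic integer polynomial f(x) = x^3 + 15x + 19 must be an integer dividing the constant term 19, i.e. one of ±{1, 19}. Evaluating: f(1) = 35, f(-1) = 3, f(19) = 7163, f(-19) = -7125; none is 0, so f has no rational root and is therefore irreducible over Q (a cubic with no linear factor over a field is irreducible). For an irreducible cubic, the Galois group is A_3 or S_3 according as the discriminant disc(f) = -4a^3 - 27b^2 = -4·(15)^3 - 27·(19)^2 = -23247 is or is not a square in Q. Here disc(f) = -23247 is not a perfect square in Q, so the Galois group of f over Q is not contained in A_3 and must be all of S_3. The splitting field has degree |S_3| = 6 over Q, so [K : Q] = 6.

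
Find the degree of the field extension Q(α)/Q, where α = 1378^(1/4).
[Q(α):Q] = 4

α is a root of x^4 - 1378. By Eisenstein's criterion at the prime p = 2 (which divides the constant term 1378 but p^2 = 4 does not, since 1378 is squarefree), x^4 - 1378 is irreducible over Q. Hence [Q(α):Q] = 4.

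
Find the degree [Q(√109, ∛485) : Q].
[Q(√109, ∛485) : Q] = 6

Let L = Q(√109, ∛485). Since Q(√109) ⊂ L and [Q(√109):Q] = 2, the tower law gives 2 | [L:Q]. Likewise Q(∛485) ⊂ L with [Q(∛485):Q] = 3 (because 485 is not a perfect cube), so 3 | [L:Q]. As gcd(2,3) = 1, [L:Q] is divisible by 6. Conversely L is generated over Q by √109 and ∛485, so [L:Q] ≤ 2·3 = 6. Therefore [Q(√109, ∛485) : Q] = 6.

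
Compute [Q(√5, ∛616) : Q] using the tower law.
[Q(√5, ∛616) : Q] = 6

Let L = Q(√5, ∛616). Since Q(√5) ⊂ L and [Q(√5):Q] = 2, the tower law gives 2 | [L:Q]. Likewise Q(∛616) ⊂ L with [Q(∛616):Q] = 3 (because 616 is not a perfect cube), so 3 | [L:Q]. As gcd(2,3) = 1, [L:Q] is divisible by 6. Conversely L is generated over Q by √5 and ∛616, so [L:Q] ≤ 2·3 = 6. Therefore [Q(√5, ∛616) : Q] = 6.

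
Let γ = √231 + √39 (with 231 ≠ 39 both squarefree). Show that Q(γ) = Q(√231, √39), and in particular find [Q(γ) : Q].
[Q(γ) : Q] = 4 (equivalently, Q(γ) = Q(√231, √39))

Obviously Q(γ) ⊆ Q(√231, √39), and [Q(√231, √39):Q] = 4 (since 231, 39 are distinct squarefree integers > 1 with 9009 not a perfect square). To show equality we compute the minimal polynomial of γ. From γ = √231 + √39: γ^2 = 231 + 2√(9009) + 39 = 270 + 2√(9009), so γ^2 - 270 = 2√(9009); squaring, (γ^2 - 270)^2 = 4·9009, i.e. γ^4 - 540γ^2 + 72900 - 36036 = 0, i.e. γ^4 - 540γ^2 + 36864 = 0. So γ is a root of x^4 - 540x^2 + 36864. This polynomial is irreducible over Q: it has no rational root (each ±√231 ± √39 is irrational), and any factorization into two quadratics over Q would force √(9009) ∈ Q (pairing opposite roots) or √231, √39 ∈ Q (other pairings), all impossible. Hence [Q(γ):Q] = 4 = [Q(√231, √39):Q], so Q(γ) = Q(√231, √39).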